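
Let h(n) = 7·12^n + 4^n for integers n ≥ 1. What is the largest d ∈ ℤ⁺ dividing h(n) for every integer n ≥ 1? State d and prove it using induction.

Computing the first values: h(1) = 88 and h(2) = 1024; gcd(88, 1024) = 8, so d ≤ 8.
We prove 8 | 7·12^n + 4^n for all n ≥ 1 by induction on n.
Base case (n = 1): h(1) = 88 = 8·(11), so 8 | h(1).
Inductive step: suppose the statement holds for some p ≥ 1, i.e. 8 | h(p). Then
h(p+1) − 12·h(p) = (7·12^(p+1) + 4^(p+1)) − 12·(7·12^p + 4^p) = (1)·4^p·(4 − 12) = (-8)·4^p. Since 8 | h(p) by the inductive hypothesis, 8 | 12·h(p); and 8 | -8 since -8 = 8·-1. Therefore 8 | h(p+1).
By the principle of mathematical induction, the result holds for all n ≥ 1.
Therefore the largest such d is 8.

d = 8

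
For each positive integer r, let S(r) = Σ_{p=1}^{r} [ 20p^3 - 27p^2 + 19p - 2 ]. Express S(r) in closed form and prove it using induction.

S(r) = r(5r^3 + r^2 + r + 3)

We claim S(r) = r(5r^3 + r^2 + r + 3) for all r ≥ 1.
When r = 1: S(1) = 10, and the closed form gives 10. They agree.
For the inductive step, assume it holds for an arbitrary p ≥ 1, so S(p) = p(5p^3 + p^2 + p + 3).
Then S(p+1) = S(p) + (20p^3 + 33p^2 + 25p + 10) = (p(5p^3 + p^2 + p + 3)) + (20p^3 + 33p^2 + 25p + 10).
Simplifying, S(p+1) = (p + 1)(5p^3 + 16p^2 + 18p + 10) = (p+1)(5(p+1)^3 + (p+1)^2 + (p+1) + 3),
which is the closed form with r = p+1.
Hence, by induction on r, the claim holds for every r ≥ 1.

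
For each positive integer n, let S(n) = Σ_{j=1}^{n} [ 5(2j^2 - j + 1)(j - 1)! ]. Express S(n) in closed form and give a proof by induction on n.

S(n) = (10n + 5)n! - 5

We claim S(n) = (10n + 5)n! - 5 for all n ≥ 1.
Base step (n = 1): S(1) = 10, and the closed form gives 10. They agree.
Inductive step: suppose the statement holds for some j ≥ 1, so S(j) = (10j + 5)j! - 5.
Then S(j+1) = S(j) + (5(2j^2 + 3j + 2)j!) = ((10j + 5)j! - 5) + (5(2j^2 + 3j + 2)j!).
Simplifying, S(j+1) = (10(j+1) + 5)(j+1)! - 5,
which is the closed form with n = j+1.
By the principle of mathematical induction, the result holds for all n ≥ 1.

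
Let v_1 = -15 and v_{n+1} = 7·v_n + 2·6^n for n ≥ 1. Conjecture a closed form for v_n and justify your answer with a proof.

v_n = -2·6^n - 3·7^(n - 1)

Computing the first terms: v_1 = -15, v_2 = -93, v_3 = -579. This suggests v_n = -2·6^n - 3·7^(n - 1).
Base case (n = 1): the formula gives -15 = -15 = v_1.
Inductive step: suppose the statement holds for some r ≥ 1, so v_r = -2·6^r - 3·7^(r - 1).
Then v_{r+1} = 7·v_r + 2·6^r = 7·(-2·6^r - 3·7^(r - 1)) + 2·6^r = -2·6^(r + 1) - 3·7^r = -2·6^(r+1) - 3·7^((r+1) - 1),
which is the claimed formula at n = r+1.
By the principle of mathematical induction, the result holds for all n ≥ 1.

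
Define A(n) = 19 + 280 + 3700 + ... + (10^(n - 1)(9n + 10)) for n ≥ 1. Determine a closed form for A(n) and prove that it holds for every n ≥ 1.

A(n) = 10^n(n + 1) - 1

We claim A(n) = 10^n(n + 1) - 1 for all n ≥ 1.
For the base case n = 1: A(1) = 19, and the closed form gives 19. They agree.
Inductive step: assume the claim holds for n = k, so A(k) = 10^k(k + 1) - 1.
Then A(k+1) = A(k) + (10^k(9k + 19)) = (10^k(k + 1) - 1) + (10^k(9k + 19)).
Simplifying, A(k+1) = 10·10^k·k + 20·10^k - 1 = 10^(k+1)((k+1) + 1) - 1,
which is the closed form with n = k+1.
Hence, by induction on n, the claim holds for every n ≥ 1.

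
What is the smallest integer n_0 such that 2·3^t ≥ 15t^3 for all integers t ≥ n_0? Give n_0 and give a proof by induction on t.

At t = 7: 4374 < 5145, so the inequality fails and n_0 ≥ 8. We prove 2·3^t ≥ 15t^3 for all t ≥ 8.
Base step (t = 8): 2·3^t = 13122 and 15t^3 = 7680, so 13122 ≥ 7680.
For the inductive step, assume it holds for an arbitrary m ≥ 8, so 2·3^m ≥ 15m^3.
Then 2·3^(m + 1) = 3·(2·3^m) ≥ 3·(15m^3).
Also, for m ≥ 8 we have 3·(15m^3) ≥ 15(m+1)^3, since 3 ≥ (1 + 1/m)^3 for all m ≥ 8.
Combining, 2·3^(m + 1) ≥ 15(m+1)^3.
Hence, by induction on t, the claim holds for every t ≥ 8.
Hence the smallest such n_0 is 8.

n_0 = 8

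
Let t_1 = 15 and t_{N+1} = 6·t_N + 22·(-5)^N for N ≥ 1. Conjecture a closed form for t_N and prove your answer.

Computing the first terms: t_1 = 15, t_2 = -20, t_3 = 430. This suggests t_N = -2(-5)^N + 5·6^(N - 1).
For the base case N = 1: the formula gives 15 = 15 = t_1.
Inductive step: assume the claim holds for N = i, so t_i = -2(-5)^i + 5·6^(i - 1).
Then t_{i+1} = 6·t_i + 22·(-5)^i = 6·(-2(-5)^i + 5·6^(i - 1)) + 22·(-5)^i = -2(-5)^(i + 1) + 5·6^i = -2(-5)^(i+1) + 5·6^((i+1) - 1),
which is the claimed formula at N = i+1.
Hence, by induction on N, the claim holds for every N ≥ 1.

t_N = -2(-5)^N + 5·6^(N - 1)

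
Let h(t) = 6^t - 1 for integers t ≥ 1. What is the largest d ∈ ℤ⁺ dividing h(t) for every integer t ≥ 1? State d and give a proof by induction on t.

Computing the first values: h(1) = 5 and h(2) = 35; gcd(5, 35) = 5, so d ≤ 5.
We prove 5 | 6^t - 1 for all t ≥ 1 by induction on t.
Base case (t = 1): h(1) = 5 = 5·(1), so 5 | h(1).
Inductive step: suppose the statement holds for some j ≥ 1, i.e. 5 | h(j). Then
6^{j+1} − 1^{j+1} = 6·6^j − 1·1^j = 6·(6^j − 1^j) + (5)·1^j. The first term is divisible by 5 by the inductive hypothesis, and the second term (5)·1^j is divisible by 5 since 5 | 5. Hence 5 | h(j+1).
This completes the induction.
Therefore the largest such d is 5.

d = 5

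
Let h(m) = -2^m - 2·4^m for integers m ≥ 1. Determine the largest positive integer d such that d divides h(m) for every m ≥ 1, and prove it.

d = 2

Computing the first values: h(1) = -10 and h(2) = -36; gcd(-10, -36) = 2, so d ≤ 2.
We prove 2 | -2^m - 2·4^m for all m ≥ 1 by induction on m.
Base step (m = 1): h(1) = -10 = 2·(-5), so 2 | h(1).
Inductive step: assume the claim holds for m = k, i.e. 2 | h(k). Then
h(k+1) − 4·h(k) = (-2^(k+1) - 2·4^(k+1)) − 4·(-2^k - 2·4^k) = (-1)·2^k·(2 − 4) = (2)·2^k. Since 2 | h(k) by the inductive hypothesis, 2 | 4·h(k); and 2 | 2 since 2 = 2·1. Therefore 2 | h(k+1).
Hence, by induction on m, the claim holds for every m ≥ 1.
Therefore the largest such d is 2.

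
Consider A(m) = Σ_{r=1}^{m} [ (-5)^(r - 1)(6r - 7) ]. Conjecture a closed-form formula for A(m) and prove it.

We claim A(m) = (-5)^m(-m + 1) - 1 for all m ≥ 1.
Base step (m = 1): A(1) = -1, and the closed form gives -1. They agree.
Suppose the result is true for m = r, so A(r) = (-5)^r(-r + 1) - 1.
Then A(r+1) = A(r) + ((-5)^r(6r - 1)) = ((-5)^r(-r + 1) - 1) + ((-5)^r(6r - 1)).
Simplifying, A(r+1) = 5(-5)^r·r - 1 = (-5)^(r+1)(-(r+1) + 1) - 1,
which is the closed form with m = r+1.
By the principle of mathematical induction, the result holds for all m ≥ 1.

A(m) = (-5)^m(-m + 1) - 1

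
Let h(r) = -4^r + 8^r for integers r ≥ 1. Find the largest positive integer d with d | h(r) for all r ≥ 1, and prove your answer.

d = 4

Computing the first values: h(1) = 4 and h(2) = 48; gcd(4, 48) = 4, so d ≤ 4.
We prove 4 | -4^r + 8^r for all r ≥ 1 by induction on r.
Base case (r = 1): h(1) = 4 = 4·(1), so 4 | h(1).
Inductive step: assume the claim holds for r = i, i.e. 4 | h(i). Then
8^{i+1} − 4^{i+1} = 8·8^i − 4·4^i = 8·(8^i − 4^i) + (4)·4^i. The first term is divisible by 4 by the inductive hypothesis, and the second term (4)·4^i is divisible by 4 since 4 | 4. Hence 4 | h(i+1).
This completes the induction.
Therefore the largest such d is 4.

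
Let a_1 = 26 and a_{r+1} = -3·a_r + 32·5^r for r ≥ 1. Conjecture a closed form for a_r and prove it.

a_r = -2(-3)^r + 4·5^r

Computing the first terms: a_1 = 26, a_2 = 82, a_3 = 554. This suggests a_r = -2(-3)^r + 4·5^r.
When r = 1: the formula gives 26 = 26 = a_1.
Inductive step: suppose the statement holds for some m ≥ 1, so a_m = -2(-3)^m + 4·5^m.
Then a_{m+1} = -3·a_m + 32·5^m = -3·(-2(-3)^m + 4·5^m) + 32·5^m = -2(-3)^(m + 1) + 4·5^(m + 1),
which is the claimed formula at r = m+1.
Hence, by induction on r, the claim holds for every r ≥ 1.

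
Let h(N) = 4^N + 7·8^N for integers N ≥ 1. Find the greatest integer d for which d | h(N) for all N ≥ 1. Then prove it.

Computing the first values: h(1) = 60 and h(2) = 464; gcd(60, 464) = 4, so d ≤ 4.
We prove 4 | 4^N + 7·8^N for all N ≥ 1 by induction on N.
For the base case N = 1: h(1) = 60 = 4·(15), so 4 | h(1).
Inductive step: suppose the statement holds for some p ≥ 1, i.e. 4 | h(p). Then
h(p+1) − 8·h(p) = (4^(p+1) + 7·8^(p+1)) − 8·(4^p + 7·8^p) = (1)·4^p·(4 − 8) = (-4)·4^p. Since 4 | h(p) by the inductive hypothesis, 4 | 8·h(p); and 4 | -4 since -4 = 4·-1. Therefore 4 | h(p+1).
By the principle of mathematical induction, the result holds for all N ≥ 1.
Therefore the largest such d is 4.

d = 4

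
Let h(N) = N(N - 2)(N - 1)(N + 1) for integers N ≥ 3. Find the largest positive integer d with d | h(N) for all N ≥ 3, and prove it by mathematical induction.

d = 24

Computing the first values: h(3) = 24 and h(4) = 120; gcd(24, 120) = 24, so d ≤ 24.
We prove 24 | N(N - 2)(N - 1)(N + 1) for all N ≥ 3 by induction on N.
For the base case N = 3: h(3) = 24 = 24·(1), so 24 | h(3).
Inductive step: assume the claim holds for N = i, i.e. 24 | h(i). Then
h(i+1) − h(i) = (i-1)·i·(i+1)·(i+2) − (i-2)·(i-1)·i·(i+1) = (i-1)·i·(i+1)·[(i+2) − (i-2)] = 4·(i-1)·i·(i+1). The product of 3 consecutive integers is divisible by (3)! = 6, so h(i+1) − h(i) is divisible by 4·6 = 24. By the inductive hypothesis 24 | h(i), hence 24 | h(i+1).
By induction, the statement is established for all N ≥ 3.
Therefore the largest such d is 24.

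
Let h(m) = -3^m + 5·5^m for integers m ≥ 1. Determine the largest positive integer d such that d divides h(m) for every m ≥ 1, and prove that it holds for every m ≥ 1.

Computing the first values: h(1) = 22 and h(2) = 116; gcd(22, 116) = 2, so d ≤ 2.
We prove 2 | -3^m + 5·5^m for all m ≥ 1 by induction on m.
Base case (m = 1): h(1) = 22 = 2·(11), so 2 | h(1).
Inductive step: suppose the statement holds for some j ≥ 1, i.e. 2 | h(j). Then
h(j+1) − 5·h(j) = (-3^(j+1) + 5·5^(j+1)) − 5·(-3^j + 5·5^j) = (-1)·3^j·(3 − 5) = (2)·3^j. Since 2 | h(j) by the inductive hypothesis, 2 | 5·h(j); and 2 | 2 since 2 = 2·1. Therefore 2 | h(j+1).
This completes the induction.
Therefore the largest such d is 2.

d = 2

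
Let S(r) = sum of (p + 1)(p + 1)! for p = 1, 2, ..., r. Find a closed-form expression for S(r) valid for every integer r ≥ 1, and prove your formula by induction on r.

We claim S(r) = (r + 2)! - 2 for all r ≥ 1.
Base case (r = 1): S(1) = 4, and the closed form gives 4. They agree.
Suppose the result is true for r = p, so S(p) = (p + 2)! - 2.
Then S(p+1) = S(p) + ((p + 2)(p + 2)!) = ((p + 2)! - 2) + ((p + 2)(p + 2)!).
Simplifying, S(p+1) = ((p+1) + 2)! - 2,
which is the closed form with r = p+1.
By the principle of mathematical induction, the result holds for all r ≥ 1.

S(r) = (r + 2)! - 2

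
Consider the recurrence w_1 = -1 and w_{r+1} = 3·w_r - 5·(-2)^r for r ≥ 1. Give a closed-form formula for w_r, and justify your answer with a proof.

Computing the first terms: w_1 = -1, w_2 = 7, w_3 = 1. This suggests w_r = (-2)^r + 3^(r - 1).
When r = 1: the formula gives -1 = -1 = w_1.
Suppose the result is true for r = k, so w_k = (-2)^k + 3^(k - 1).
Then w_{k+1} = 3·w_k - 5·(-2)^k = 3·((-2)^k + 3^(k - 1)) - 5·(-2)^k = (-2)^(k + 1) + 3^k = (-2)^(k+1) + 3^((k+1) - 1),
which is the claimed formula at r = k+1.
Hence, by induction on r, the claim holds for every r ≥ 1.

w_r = (-2)^r + 3^(r - 1)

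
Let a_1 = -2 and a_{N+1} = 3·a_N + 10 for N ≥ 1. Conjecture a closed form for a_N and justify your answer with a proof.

Computing the first terms: a_1 = -2, a_2 = 4, a_3 = 22. This suggests a_N = 3^N - 5.
For the base case N = 1: the formula gives -2 = -2 = a_1.
Inductive step: assume the claim holds for N = r, so a_r = 3^r - 5.
Then a_{r+1} = 3·a_r + 10 = 3·(3^r - 5) + 10 = 3^(r + 1) - 5,
which is the claimed formula at N = r+1.
By induction, the statement is established for all N ≥ 1.

a_N = 3^N - 5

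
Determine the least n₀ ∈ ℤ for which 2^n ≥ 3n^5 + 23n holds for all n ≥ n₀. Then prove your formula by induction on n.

n₀ = 25

At n = 24: 16777216 < 23888424, so the inequality fails and n₀ ≥ 25. We prove 2^n ≥ 3n^5 + 23n for all n ≥ 25.
When n = 25: 2^n = 33554432 and 3n^5 + 23n = 29297450, so 33554432 ≥ 29297450.
For the inductive step, assume it holds for an arbitrary m ≥ 25, so 2^m ≥ 3m^5 + 23m.
Then 2^(m + 1) = 2·(2^m) ≥ 2·(3m^5 + 23m).
Also, for m ≥ 25 we have 2·(3m^5 + 23m) ≥ 3(m+1)^5 + 23(m+1), since 2·(3m^5 + 23m) − (3(m+1)^5 + 23(m+1)) = 3m^5 - 15m^4 - 30m^3 - 30m^2 + 8m - 26, which is nonnegative for all m ≥ 25.
Combining, 2^(m + 1) ≥ 3(m+1)^5 + 23(m+1).
This completes the induction.
Hence the smallest such n₀ is 25.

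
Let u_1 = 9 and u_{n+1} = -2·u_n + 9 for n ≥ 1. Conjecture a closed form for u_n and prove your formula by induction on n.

Computing the first terms: u_1 = 9, u_2 = -9, u_3 = 27. This suggests u_n = -3(-2)^n + 3.
Base step (n = 1): the formula gives 9 = 9 = u_1.
Suppose the result is true for n = r, so u_r = -3(-2)^r + 3.
Then u_{r+1} = -2·u_r + 9 = -2·(-3(-2)^r + 3) + 9 = -3(-2)^(r + 1) + 3,
which is the claimed formula at n = r+1.
By the principle of mathematical induction, the result holds for all n ≥ 1.

u_n = -3(-2)^n + 3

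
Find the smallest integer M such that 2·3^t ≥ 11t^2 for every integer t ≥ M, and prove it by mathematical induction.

M = 5

At t = 4: 162 < 176, so the inequality fails and M ≥ 5. We prove 2·3^t ≥ 11t^2 for all t ≥ 5.
For the base case t = 5: 2·3^t = 486 and 11t^2 = 275, so 486 ≥ 275.
Inductive step: suppose the statement holds for some r ≥ 5, so 2·3^r ≥ 11r^2.
Then 2·3^(r + 1) = 3·(2·3^r) ≥ 3·(11r^2).
Also, for r ≥ 5 we have 3·(11r^2) ≥ 11(r+1)^2, since 3 ≥ (1 + 1/r)^2 for all r ≥ 5.
Combining, 2·3^(r + 1) ≥ 11(r+1)^2.
By the principle of mathematical induction, the result holds for all t ≥ 5.
Hence the smallest such M is 5.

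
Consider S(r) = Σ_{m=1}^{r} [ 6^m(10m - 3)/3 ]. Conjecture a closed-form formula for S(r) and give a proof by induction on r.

We claim S(r) = 2·6^r(2r - 1) + 2 for all r ≥ 1.
Base case (r = 1): S(1) = 14, and the closed form gives 14. They agree.
Inductive step: suppose the statement holds for some m ≥ 1, so S(m) = 2·6^m(2m - 1) + 2.
Then S(m+1) = S(m) + (6^m(20m + 14)) = (2·6^m(2m - 1) + 2) + (6^m(20m + 14)).
Simplifying, S(m+1) = 24·6^m·m + 12·6^m + 2 = 2·6^(m+1)(2(m+1) - 1) + 2,
which is the closed form with r = m+1.
This completes the induction.

S(r) = 2·6^r(2r - 1) + 2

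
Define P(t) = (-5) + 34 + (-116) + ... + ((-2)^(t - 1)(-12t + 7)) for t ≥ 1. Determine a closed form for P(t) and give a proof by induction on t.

P(t) = (-2)^t(4t - 1) + 1

We claim P(t) = (-2)^t(4t - 1) + 1 for all t ≥ 1.
Base step (t = 1): P(1) = -5, and the closed form gives -5. They agree.
Inductive step: suppose the statement holds for some r ≥ 1, so P(r) = (-2)^r(4r - 1) + 1.
Then P(r+1) = P(r) + ((-2)^r(-12r - 5)) = ((-2)^r(4r - 1) + 1) + ((-2)^r(-12r - 5)).
Simplifying, P(r+1) = -8(-2)^r·r - 6(-2)^r + 1 = (-2)^(r+1)(4(r+1) - 1) + 1,
which is the closed form with t = r+1.
By induction, the statement is established for all t ≥ 1.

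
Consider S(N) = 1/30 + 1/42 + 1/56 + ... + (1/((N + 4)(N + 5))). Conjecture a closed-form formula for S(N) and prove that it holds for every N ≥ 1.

S(N) = N/(5(N + 5))

We claim S(N) = N/(5(N + 5)) for all N ≥ 1.
When N = 1: S(1) = 1/30, and the closed form gives 1/30. They agree.
Inductive step: suppose the statement holds for some p ≥ 1, so S(p) = p/(5(p + 5)).
Then S(p+1) = S(p) + (1/((p + 5)(p + 6))) = (p/(5(p + 5))) + (1/((p + 5)(p + 6))).
Simplifying, S(p+1) = (p + 1)/(5(p + 6)) = (p+1)/(5((p+1) + 5)),
which is the closed form with N = p+1.
Hence, by induction on N, the claim holds for every N ≥ 1.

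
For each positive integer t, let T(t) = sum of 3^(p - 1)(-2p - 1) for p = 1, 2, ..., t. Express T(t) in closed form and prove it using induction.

We claim T(t) = -3^t·t for all t ≥ 1.
When t = 1: T(1) = -3, and the closed form gives -3. They agree.
Inductive step: assume the claim holds for t = p, so T(p) = -3^p·p.
Then T(p+1) = T(p) + (3^p(-2p - 3)) = (-3^p·p) + (3^p(-2p - 3)).
Simplifying, T(p+1) = 3^(p + 1)(-p - 1) = -3^(p+1)·(p+1),
which is the closed form with t = p+1.
Hence, by induction on t, the claim holds for every t ≥ 1.

T(t) = -3^t·t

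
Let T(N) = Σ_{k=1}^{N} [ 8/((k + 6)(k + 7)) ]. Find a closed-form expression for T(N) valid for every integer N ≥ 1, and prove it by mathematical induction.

T(N) = 8N/(7(N + 7))

We claim T(N) = 8N/(7(N + 7)) for all N ≥ 1.
Base step (N = 1): T(1) = 1/7, and the closed form gives 1/7. They agree.
For the inductive step, assume it holds for an arbitrary k ≥ 1, so T(k) = 8k/(7(k + 7)).
Then T(k+1) = T(k) + (8/((k + 7)(k + 8))) = (8k/(7(k + 7))) + (8/((k + 7)(k + 8))).
Simplifying, T(k+1) = 8(k + 1)/(7(k + 8)) = 8(k+1)/(7((k+1) + 7)),
which is the closed form with N = k+1.
Hence, by induction on N, the claim holds for every N ≥ 1.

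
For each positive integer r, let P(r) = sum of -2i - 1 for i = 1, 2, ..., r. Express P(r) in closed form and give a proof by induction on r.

P(r) = -r(r + 2)

We claim P(r) = -r(r + 2) for all r ≥ 1.
When r = 1: P(1) = -3, and the closed form gives -3. They agree.
Inductive step: suppose the statement holds for some i ≥ 1, so P(i) = i(-i - 2).
Then P(i+1) = P(i) + (-2i - 3) = (i(-i - 2)) + (-2i - 3).
Simplifying, P(i+1) = -(i + 1)(i + 3) = -(i+1)((i+1) + 2),
which is the closed form with r = i+1.
Hence, by induction on r, the claim holds for every r ≥ 1.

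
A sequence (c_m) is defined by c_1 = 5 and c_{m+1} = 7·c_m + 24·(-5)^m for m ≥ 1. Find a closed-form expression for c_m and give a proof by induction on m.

c_m = -2(-5)^m - 5·7^(m - 1)

Computing the first terms: c_1 = 5, c_2 = -85, c_3 = 5. This suggests c_m = -2(-5)^m - 5·7^(m - 1).
Base step (m = 1): the formula gives 5 = 5 = c_1.
Inductive step: suppose the statement holds for some r ≥ 1, so c_r = -2(-5)^r - 5·7^(r - 1).
Then c_{r+1} = 7·c_r + 24·(-5)^r = 7·(-2(-5)^r - 5·7^(r - 1)) + 24·(-5)^r = -2(-5)^(r + 1) - 5·7^r = -2(-5)^(r+1) - 5·7^((r+1) - 1),
which is the claimed formula at m = r+1.
By the principle of mathematical induction, the result holds for all m ≥ 1.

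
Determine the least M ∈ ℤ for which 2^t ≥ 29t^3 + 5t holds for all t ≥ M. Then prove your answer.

M = 18

At t = 17: 131072 < 142562, so the inequality fails and M ≥ 18. We prove 2^t ≥ 29t^3 + 5t for all t ≥ 18.
When t = 18: 2^t = 262144 and 29t^3 + 5t = 169218, so 262144 ≥ 169218.
For the inductive step, assume it holds for an arbitrary i ≥ 18, so 2^i ≥ 29i^3 + 5i.
Then 2^(i + 1) = 2·(2^i) ≥ 2·(29i^3 + 5i).
Also, for i ≥ 18 we have 2·(29i^3 + 5i) ≥ 29(i+1)^3 + 5(i+1), since 2·(29i^3 + 5i) − (29(i+1)^3 + 5(i+1)) = 29i^3 - 87i^2 - 82i - 34, which is nonnegative for all i ≥ 18.
Combining, 2^(i + 1) ≥ 29(i+1)^3 + 5(i+1).
This completes the induction.
Hence the smallest such M is 18.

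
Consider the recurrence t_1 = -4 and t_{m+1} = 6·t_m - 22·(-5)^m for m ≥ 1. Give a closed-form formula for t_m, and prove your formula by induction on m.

Computing the first terms: t_1 = -4, t_2 = 86, t_3 = -34. This suggests t_m = 2(-5)^m + 6^m.
Base step (m = 1): the formula gives -4 = -4 = t_1.
For the inductive step, assume it holds for an arbitrary j ≥ 1, so t_j = 2(-5)^j + 6^j.
Then t_{j+1} = 6·t_j - 22·(-5)^j = 6·(2(-5)^j + 6^j) - 22·(-5)^j = 2(-5)^(j + 1) + 6^(j + 1),
which is the claimed formula at m = j+1.
By the principle of mathematical induction, the result holds for all m ≥ 1.

t_m = 2(-5)^m + 6^m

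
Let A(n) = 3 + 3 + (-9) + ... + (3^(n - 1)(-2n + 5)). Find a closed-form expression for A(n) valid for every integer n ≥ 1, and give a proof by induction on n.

We claim A(n) = 3^n(-n + 3) - 3 for all n ≥ 1.
For the base case n = 1: A(1) = 3, and the closed form gives 3. They agree.
Suppose the result is true for n = r, so A(r) = 3^r(-r + 3) - 3.
Then A(r+1) = A(r) + (3^r(-2r + 3)) = (3^r(-r + 3) - 3) + (3^r(-2r + 3)).
Simplifying, A(r+1) = -3·3^r·r + 6·3^r - 3 = 3^(r+1)(-(r+1) + 3) - 3,
which is the closed form with n = r+1.
Hence, by induction on n, the claim holds for every n ≥ 1.

A(n) = 3^n(-n + 3) - 3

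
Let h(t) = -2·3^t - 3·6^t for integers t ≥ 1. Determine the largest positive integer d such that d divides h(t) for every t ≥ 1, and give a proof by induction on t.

d = 6

Computing the first values: h(1) = -24 and h(2) = -126; gcd(-24, -126) = 6, so d ≤ 6.
We prove 6 | -2·3^t - 3·6^t for all t ≥ 1 by induction on t.
For the base case t = 1: h(1) = -24 = 6·(-4), so 6 | h(1).
Inductive step: suppose the statement holds for some j ≥ 1, i.e. 6 | h(j). Then
h(j+1) − 6·h(j) = (-2·3^(j+1) - 3·6^(j+1)) − 6·(-2·3^j - 3·6^j) = (-2)·3^j·(3 − 6) = (6)·3^j. Since 6 | h(j) by the inductive hypothesis, 6 | 6·h(j); and 6 | 6 since 6 = 6·1. Therefore 6 | h(j+1).
By the principle of mathematical induction, the result holds for all t ≥ 1.
Therefore the largest such d is 6.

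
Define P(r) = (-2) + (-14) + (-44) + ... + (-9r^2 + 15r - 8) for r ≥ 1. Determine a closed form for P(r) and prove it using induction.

P(r) = -r(3r^2 - 3r + 2)

We claim P(r) = -r(3r^2 - 3r + 2) for all r ≥ 1.
When r = 1: P(1) = -2, and the closed form gives -2. They agree.
For the inductive step, assume it holds for an arbitrary m ≥ 1, so P(m) = m(-3m^2 + 3m - 2).
Then P(m+1) = P(m) + (15m - 9(m + 1)^2 + 7) = (m(-3m^2 + 3m - 2)) + (15m - 9(m + 1)^2 + 7).
Simplifying, P(m+1) = -(m + 1)(3m^2 + 3m + 2) = -(m+1)(3(m+1)^2 - 3(m+1) + 2),
which is the closed form with r = m+1.
Hence, by induction on r, the claim holds for every r ≥ 1.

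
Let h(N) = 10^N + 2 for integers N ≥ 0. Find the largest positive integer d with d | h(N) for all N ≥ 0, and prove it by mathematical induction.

Computing the first values: h(0) = 3 and h(1) = 12; gcd(3, 12) = 3, so d ≤ 3.
We prove 3 | 10^N + 2 for all N ≥ 0 by induction on N.
For the base case N = 0: h(0) = 3 = 3·(1), so 3 | h(0).
Inductive step: assume the claim holds for N = p, i.e. 3 | h(p). Then
h(p+1) = 10^(p+1) + 2 = 10·(10^p + 2) - 18 = 10·h(p) - 18. The first term is divisible by 3 by the inductive hypothesis, and -18 is divisible by 3. Hence 3 | h(p+1).
By the principle of mathematical induction, the result holds for all N ≥ 0.
Therefore the largest such d is 3.

d = 3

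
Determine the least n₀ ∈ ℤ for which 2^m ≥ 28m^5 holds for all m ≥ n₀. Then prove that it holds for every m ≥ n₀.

At m = 29: 536870912 < 574312172, so the inequality fails and n₀ ≥ 30. We prove 2^m ≥ 28m^5 for all m ≥ 30.
Base case (m = 30): 2^m = 1073741824 and 28m^5 = 680400000, so 1073741824 ≥ 680400000.
Inductive step: assume the claim holds for m = j, so 2^j ≥ 28j^5.
Then 2^(j + 1) = 2·(2^j) ≥ 2·(28j^5).
Also, for j ≥ 30 we have 2·(28j^5) ≥ 28(j+1)^5, since 2 ≥ (1 + 1/j)^5 for all j ≥ 30.
Combining, 2^(j + 1) ≥ 28(j+1)^5.
Hence, by induction on m, the claim holds for every m ≥ 30.
Hence the smallest such n₀ is 30.

n₀ = 30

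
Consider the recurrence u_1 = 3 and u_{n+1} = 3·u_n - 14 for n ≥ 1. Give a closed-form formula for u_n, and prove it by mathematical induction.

Computing the first terms: u_1 = 3, u_2 = -5, u_3 = -29. This suggests u_n = -4·3^(n - 1) + 7.
Base step (n = 1): the formula gives 3 = 3 = u_1.
Suppose the result is true for n = k, so u_k = -4·3^(k - 1) + 7.
Then u_{k+1} = 3·u_k - 14 = 3·(-4·3^(k - 1) + 7) - 14 = -4·3^k + 7 = -4·3^((k+1) - 1) + 7,
which is the claimed formula at n = k+1.
This completes the induction.

u_n = -4·3^(n - 1) + 7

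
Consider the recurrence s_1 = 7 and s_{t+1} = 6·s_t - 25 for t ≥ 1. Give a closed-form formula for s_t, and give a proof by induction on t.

s_t = 2·6^(t - 1) + 5

Computing the first terms: s_1 = 7, s_2 = 17, s_3 = 77. This suggests s_t = 2·6^(t - 1) + 5.
For the base case t = 1: the formula gives 7 = 7 = s_1.
For the inductive step, assume it holds for an arbitrary k ≥ 1, so s_k = 2·6^(k - 1) + 5.
Then s_{k+1} = 6·s_k - 25 = 6·(2·6^(k - 1) + 5) - 25 = 2·6^k + 5 = 2·6^((k+1) - 1) + 5,
which is the claimed formula at t = k+1.
By the principle of mathematical induction, the result holds for all t ≥ 1.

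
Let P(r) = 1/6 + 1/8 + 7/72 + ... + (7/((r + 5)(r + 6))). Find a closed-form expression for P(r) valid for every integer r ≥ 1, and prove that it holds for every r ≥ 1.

P(r) = 7r/(6(r + 6))

We claim P(r) = 7r/(6(r + 6)) for all r ≥ 1.
When r = 1: P(1) = 1/6, and the closed form gives 1/6. They agree.
Inductive step: assume the claim holds for r = p, so P(p) = 7p/(6(p + 6)).
Then P(p+1) = P(p) + (7/((p + 6)(p + 7))) = (7p/(6(p + 6))) + (7/((p + 6)(p + 7))).
Simplifying, P(p+1) = 7(p + 1)/(6(p + 7)) = 7(p+1)/(6((p+1) + 6)),
which is the closed form with r = p+1.
Hence, by induction on r, the claim holds for every r ≥ 1.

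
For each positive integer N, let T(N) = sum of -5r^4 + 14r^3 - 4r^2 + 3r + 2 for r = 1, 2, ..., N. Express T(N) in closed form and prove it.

T(N) = -N(N^4 - N^3 - 4N^2 - 3N - 3)

We claim T(N) = -N(N^4 - N^3 - 4N^2 - 3N - 3) for all N ≥ 1.
Base case (N = 1): T(1) = 10, and the closed form gives 10. They agree.
Suppose the result is true for N = r, so T(r) = r(-r^4 + r^3 + 4r^2 + 3r + 3).
Then T(r+1) = T(r) + (-5r^4 - 6r^3 + 8r^2 + 17r + 10) = (r(-r^4 + r^3 + 4r^2 + 3r + 3)) + (-5r^4 - 6r^3 + 8r^2 + 17r + 10).
Simplifying, T(r+1) = -(r + 1)(r^4 + 3r^3 - r^2 - 10r - 10) = -(r+1)((r+1)^4 - (r+1)^3 - 4(r+1)^2 - 3(r+1) - 3),
which is the closed form with N = r+1.
By induction, the statement is established for all N ≥ 1.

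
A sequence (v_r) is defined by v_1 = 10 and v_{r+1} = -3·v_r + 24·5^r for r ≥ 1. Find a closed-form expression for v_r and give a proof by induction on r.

Computing the first terms: v_1 = 10, v_2 = 90, v_3 = 330. This suggests v_r = -5(-3)^(r - 1) + 3·5^r.
Base step (r = 1): the formula gives 10 = 10 = v_1.
Suppose the result is true for r = j, so v_j = -5(-3)^(j - 1) + 3·5^j.
Then v_{j+1} = -3·v_j + 24·5^j = -3·(-5(-3)^(j - 1) + 3·5^j) + 24·5^j = -5(-3)^j + 3·5^(j + 1) = -5(-3)^((j+1) - 1) + 3·5^(j+1),
which is the claimed formula at r = j+1.
By induction, the statement is established for all r ≥ 1.

v_r = -5(-3)^(r - 1) + 3·5^r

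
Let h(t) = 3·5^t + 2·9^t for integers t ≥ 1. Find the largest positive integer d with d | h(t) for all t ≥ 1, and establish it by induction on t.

Computing the first values: h(1) = 33 and h(2) = 237; gcd(33, 237) = 3, so d ≤ 3.
We prove 3 | 3·5^t + 2·9^t for all t ≥ 1 by induction on t.
When t = 1: h(1) = 33 = 3·(11), so 3 | h(1).
For the inductive step, assume it holds for an arbitrary k ≥ 1, i.e. 3 | h(k). Then
h(k+1) − 9·h(k) = (3·5^(k+1) + 2·9^(k+1)) − 9·(3·5^k + 2·9^k) = (3)·5^k·(5 − 9) = (-12)·5^k. Since 3 | h(k) by the inductive hypothesis, 3 | 9·h(k); and 3 | -12 since -12 = 3·-4. Therefore 3 | h(k+1).
By the principle of mathematical induction, the result holds for all t ≥ 1.
Therefore the largest such d is 3.

d = 3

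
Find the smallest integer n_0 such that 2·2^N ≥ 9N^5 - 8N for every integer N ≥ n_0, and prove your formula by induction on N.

n_0 = 26

At N = 25: 67108864 < 87890425, so the inequality fails and n_0 ≥ 26. We prove 2·2^N ≥ 9N^5 - 8N for all N ≥ 26.
Base step (N = 26): 2·2^N = 134217728 and 9N^5 - 8N = 106932176, so 134217728 ≥ 106932176.
Inductive step: assume the claim holds for N = r, so 2·2^r ≥ 9r^5 - 8r.
Then 2·2^(r + 1) = 2·(2·2^r) ≥ 2·(9r^5 - 8r).
Also, for r ≥ 26 we have 2·(9r^5 - 8r) ≥ 9(r+1)^5 - 8(r+1), since 2·(9r^5 - 8r) − (9(r+1)^5 - 8(r+1)) = 9r^5 - 45r^4 - 90r^3 - 90r^2 - 53r - 1, which is nonnegative for all r ≥ 26.
Combining, 2·2^(r + 1) ≥ 9(r+1)^5 - 8(r+1).
By the principle of mathematical induction, the result holds for all N ≥ 26.
Hence the smallest such n_0 is 26.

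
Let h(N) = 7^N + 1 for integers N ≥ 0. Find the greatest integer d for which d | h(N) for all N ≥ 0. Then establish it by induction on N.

Computing the first values: h(0) = 2 and h(1) = 8; gcd(2, 8) = 2, so d ≤ 2.
We prove 2 | 7^N + 1 for all N ≥ 0 by induction on N.
For the base case N = 0: h(0) = 2 = 2·(1), so 2 | h(0).
Suppose the result is true for N = j, i.e. 2 | h(j). Then
h(j+1) = 7^(j+1) + 1 = 7·(7^j + 1) - 6 = 7·h(j) - 6. The first term is divisible by 2 by the inductive hypothesis, and -6 is divisible by 2. Hence 2 | h(j+1).
By induction, the statement is established for all N ≥ 0.
Therefore the largest such d is 2.

d = 2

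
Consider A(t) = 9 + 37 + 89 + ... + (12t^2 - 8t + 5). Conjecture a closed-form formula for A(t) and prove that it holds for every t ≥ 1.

We claim A(t) = t(4t^2 + 2t + 3) for all t ≥ 1.
For the base case t = 1: A(1) = 9, and the closed form gives 9. They agree.
Inductive step: suppose the statement holds for some p ≥ 1, so A(p) = p(4p^2 + 2p + 3).
Then A(p+1) = A(p) + (12p^2 + 16p + 9) = (p(4p^2 + 2p + 3)) + (12p^2 + 16p + 9).
Simplifying, A(p+1) = (p + 1)(4p^2 + 10p + 9) = (p+1)(4(p+1)^2 + 2(p+1) + 3),
which is the closed form with t = p+1.
Hence, by induction on t, the claim holds for every t ≥ 1.

A(t) = t(4t^2 + 2t + 3)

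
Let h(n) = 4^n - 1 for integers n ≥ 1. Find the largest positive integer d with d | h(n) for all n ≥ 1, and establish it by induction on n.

Computing the first values: h(1) = 3 and h(2) = 15; gcd(3, 15) = 3, so d ≤ 3.
We prove 3 | 4^n - 1 for all n ≥ 1 by induction on n.
Base case (n = 1): h(1) = 3 = 3·(1), so 3 | h(1).
Suppose the result is true for n = m, i.e. 3 | h(m). Then
4^{m+1} − 1^{m+1} = 4·4^m − 1·1^m = 4·(4^m − 1^m) + (3)·1^m. The first term is divisible by 3 by the inductive hypothesis, and the second term (3)·1^m is divisible by 3 since 3 | 3. Hence 3 | h(m+1).
By the principle of mathematical induction, the result holds for all n ≥ 1.
Therefore the largest such d is 3.

d = 3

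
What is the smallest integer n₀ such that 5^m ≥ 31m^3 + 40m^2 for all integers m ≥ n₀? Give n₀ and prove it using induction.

n₀ = 6

At m = 5: 3125 < 4875, so the inequality fails and n₀ ≥ 6. We prove 5^m ≥ 31m^3 + 40m^2 for all m ≥ 6.
For the base case m = 6: 5^m = 15625 and 31m^3 + 40m^2 = 8136, so 15625 ≥ 8136.
Inductive step: assume the claim holds for m = p, so 5^p ≥ 31p^3 + 40p^2.
Then 5^(p + 1) = 5·(5^p) ≥ 5·(31p^3 + 40p^2).
Also, for p ≥ 6 we have 5·(31p^3 + 40p^2) ≥ 31(p+1)^3 + 40(p+1)^2, since 5·(31p^3 + 40p^2) − (31(p+1)^3 + 40(p+1)^2) = 124p^3 + 67p^2 - 173p - 71, which is nonnegative for all p ≥ 6.
Combining, 5^(p + 1) ≥ 31(p+1)^3 + 40(p+1)^2.
Hence, by induction on m, the claim holds for every m ≥ 6.
Hence the smallest such n₀ is 6.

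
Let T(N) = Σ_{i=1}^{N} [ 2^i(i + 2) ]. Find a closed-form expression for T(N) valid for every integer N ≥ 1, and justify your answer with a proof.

We claim T(N) = 2·2^N(N + 1) - 2 for all N ≥ 1.
For the base case N = 1: T(1) = 6, and the closed form gives 6. They agree.
Suppose the result is true for N = i, so T(i) = 2·2^i(i + 1) - 2.
Then T(i+1) = T(i) + (2^(i + 1)(i + 3)) = (2·2^i(i + 1) - 2) + (2^(i + 1)(i + 3)).
Simplifying, T(i+1) = 4·2^i·i + 8·2^i - 2 = 2·2^(i+1)((i+1) + 1) - 2,
which is the closed form with N = i+1.
This completes the induction.

T(N) = 2·2^N(N + 1) - 2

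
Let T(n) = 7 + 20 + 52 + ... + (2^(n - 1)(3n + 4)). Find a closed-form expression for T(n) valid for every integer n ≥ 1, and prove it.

We claim T(n) = 2^n(3n + 1) - 1 for all n ≥ 1.
For the base case n = 1: T(1) = 7, and the closed form gives 7. They agree.
For the inductive step, assume it holds for an arbitrary r ≥ 1, so T(r) = 2^r(3r + 1) - 1.
Then T(r+1) = T(r) + (2^r(3r + 7)) = (2^r(3r + 1) - 1) + (2^r(3r + 7)).
Simplifying, T(r+1) = 6·2^r·r + 8·2^r - 1 = 2^(r+1)(3(r+1) + 1) - 1,
which is the closed form with n = r+1.
By the principle of mathematical induction, the result holds for all n ≥ 1.

T(n) = 2^n(3n + 1) - 1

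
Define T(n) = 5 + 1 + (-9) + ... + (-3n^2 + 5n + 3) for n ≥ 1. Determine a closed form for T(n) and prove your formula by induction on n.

T(n) = -n(n^2 - n - 5)

We claim T(n) = -n(n^2 - n - 5) for all n ≥ 1.
Base step (n = 1): T(1) = 5, and the closed form gives 5. They agree.
Inductive step: suppose the statement holds for some p ≥ 1, so T(p) = p(-p^2 + p + 5).
Then T(p+1) = T(p) + (-3p^2 - p + 5) = (p(-p^2 + p + 5)) + (-3p^2 - p + 5).
Simplifying, T(p+1) = -(p + 1)(p^2 + p - 5) = -(p+1)((p+1)^2 - (p+1) - 5),
which is the closed form with n = p+1.
Hence, by induction on n, the claim holds for every n ≥ 1.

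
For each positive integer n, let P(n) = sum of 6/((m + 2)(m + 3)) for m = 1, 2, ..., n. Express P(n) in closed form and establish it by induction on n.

P(n) = 2n/(n + 3)

We claim P(n) = 2n/(n + 3) for all n ≥ 1.
Base step (n = 1): P(1) = 1/2, and the closed form gives 1/2. They agree.
Inductive step: assume the claim holds for n = m, so P(m) = 2m/(m + 3).
Then P(m+1) = P(m) + (6/((m + 3)(m + 4))) = (2m/(m + 3)) + (6/((m + 3)(m + 4))).
Simplifying, P(m+1) = 2(m + 1)/(m + 4) = 2(m+1)/((m+1) + 3),
which is the closed form with n = m+1.
This completes the induction.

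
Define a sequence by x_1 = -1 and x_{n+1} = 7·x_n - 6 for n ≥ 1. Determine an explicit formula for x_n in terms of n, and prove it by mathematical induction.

Computing the first terms: x_1 = -1, x_2 = -13, x_3 = -97. This suggests x_n = -2·7^(n - 1) + 1.
When n = 1: the formula gives -1 = -1 = x_1.
Inductive step: suppose the statement holds for some m ≥ 1, so x_m = -2·7^(m - 1) + 1.
Then x_{m+1} = 7·x_m - 6 = 7·(-2·7^(m - 1) + 1) - 6 = -2·7^m + 1 = -2·7^((m+1) - 1) + 1,
which is the claimed formula at n = m+1.
By induction, the statement is established for all n ≥ 1.

x_n = -2·7^(n - 1) + 1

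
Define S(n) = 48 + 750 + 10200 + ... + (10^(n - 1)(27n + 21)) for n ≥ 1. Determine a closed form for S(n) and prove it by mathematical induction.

We claim S(n) = 10^n(3n + 2) - 2 for all n ≥ 1.
Base case (n = 1): S(1) = 48, and the closed form gives 48. They agree.
For the inductive step, assume it holds for an arbitrary r ≥ 1, so S(r) = 10^r(3r + 2) - 2.
Then S(r+1) = S(r) + (10^r(27r + 48)) = (10^r(3r + 2) - 2) + (10^r(27r + 48)).
Simplifying, S(r+1) = 30·10^r·r + 50·10^r - 2 = 10^(r+1)(3(r+1) + 2) - 2,
which is the closed form with n = r+1.
This completes the induction.

S(n) = 10^n(3n + 2) - 2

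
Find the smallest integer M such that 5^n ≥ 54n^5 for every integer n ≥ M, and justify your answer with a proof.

M = 10

At n = 9: 1953125 < 3188646, so the inequality fails and M ≥ 10. We prove 5^n ≥ 54n^5 for all n ≥ 10.
When n = 10: 5^n = 9765625 and 54n^5 = 5400000, so 9765625 ≥ 5400000.
For the inductive step, assume it holds for an arbitrary m ≥ 10, so 5^m ≥ 54m^5.
Then 5^(m + 1) = 5·(5^m) ≥ 5·(54m^5).
Also, for m ≥ 10 we have 5·(54m^5) ≥ 54(m+1)^5, since 5 ≥ (1 + 1/m)^5 for all m ≥ 10.
Combining, 5^(m + 1) ≥ 54(m+1)^5.
Hence, by induction on n, the claim holds for every n ≥ 10.
Hence the smallest such M is 10.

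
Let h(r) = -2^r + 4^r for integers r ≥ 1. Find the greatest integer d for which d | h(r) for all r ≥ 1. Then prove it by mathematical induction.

d = 2

Computing the first values: h(1) = 2 and h(2) = 12; gcd(2, 12) = 2, so d ≤ 2.
We prove 2 | -2^r + 4^r for all r ≥ 1 by induction on r.
When r = 1: h(1) = 2 = 2·(1), so 2 | h(1).
Inductive step: suppose the statement holds for some j ≥ 1, i.e. 2 | h(j). Then
4^{j+1} − 2^{j+1} = 4·4^j − 2·2^j = 4·(4^j − 2^j) + (2)·2^j. The first term is divisible by 2 by the inductive hypothesis, and the second term (2)·2^j is divisible by 2 since 2 | 2. Hence 2 | h(j+1).
This completes the induction.
Therefore the largest such d is 2.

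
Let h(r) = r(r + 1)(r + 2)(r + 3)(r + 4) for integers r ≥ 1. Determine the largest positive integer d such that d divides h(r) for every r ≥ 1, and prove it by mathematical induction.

Computing the first values: h(1) = 120 and h(2) = 720; gcd(120, 720) = 120, so d ≤ 120.
We prove 120 | r(r + 1)(r + 2)(r + 3)(r + 4) for all r ≥ 1 by induction on r.
Base case (r = 1): h(1) = 120 = 120·(1), so 120 | h(1).
Suppose the result is true for r = m, i.e. 120 | h(m). Then
h(m+1) − h(m) = (m+1)·(m+2)·(m+3)·(m+4)·(m+5) − m·(m+1)·(m+2)·(m+3)·(m+4) = (m+1)·(m+2)·(m+3)·(m+4)·[(m+5) − m] = 5·(m+1)·(m+2)·(m+3)·(m+4). The product of 4 consecutive integers is divisible by (4)! = 24, so h(m+1) − h(m) is divisible by 5·24 = 120. By the inductive hypothesis 120 | h(m), hence 120 | h(m+1).
This completes the induction.
Therefore the largest such d is 120.

d = 120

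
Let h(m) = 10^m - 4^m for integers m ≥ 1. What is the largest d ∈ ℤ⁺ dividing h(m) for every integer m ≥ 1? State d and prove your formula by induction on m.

Computing the first values: h(1) = 6 and h(2) = 84; gcd(6, 84) = 6, so d ≤ 6.
We prove 6 | 10^m - 4^m for all m ≥ 1 by induction on m.
Base step (m = 1): h(1) = 6 = 6·(1), so 6 | h(1).
Inductive step: suppose the statement holds for some i ≥ 1, i.e. 6 | h(i). Then
10^{i+1} − 4^{i+1} = 10·10^i − 4·4^i = 10·(10^i − 4^i) + (6)·4^i. The first term is divisible by 6 by the inductive hypothesis, and the second term (6)·4^i is divisible by 6 since 6 | 6. Hence 6 | h(i+1).
Hence, by induction on m, the claim holds for every m ≥ 1.
Therefore the largest such d is 6.

d = 6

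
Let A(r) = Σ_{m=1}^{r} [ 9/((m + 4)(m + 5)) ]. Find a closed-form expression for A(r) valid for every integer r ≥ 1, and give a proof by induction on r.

A(r) = 9r/(5(r + 5))

We claim A(r) = 9r/(5(r + 5)) for all r ≥ 1.
For the base case r = 1: A(1) = 3/10, and the closed form gives 3/10. They agree.
Inductive step: assume the claim holds for r = m, so A(m) = 9m/(5(m + 5)).
Then A(m+1) = A(m) + (9/((m + 5)(m + 6))) = (9m/(5(m + 5))) + (9/((m + 5)(m + 6))).
Simplifying, A(m+1) = 9(m + 1)/(5(m + 6)) = 9(m+1)/(5((m+1) + 5)),
which is the closed form with r = m+1.
This completes the induction.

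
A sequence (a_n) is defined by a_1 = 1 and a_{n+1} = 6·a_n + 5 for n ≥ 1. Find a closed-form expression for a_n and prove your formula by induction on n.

Computing the first terms: a_1 = 1, a_2 = 11, a_3 = 71. This suggests a_n = 2·6^(n - 1) - 1.
For the base case n = 1: the formula gives 1 = 1 = a_1.
For the inductive step, assume it holds for an arbitrary j ≥ 1, so a_j = 2·6^(j - 1) - 1.
Then a_{j+1} = 6·a_j + 5 = 6·(2·6^(j - 1) - 1) + 5 = 2·6^j - 1 = 2·6^((j+1) - 1) - 1,
which is the claimed formula at n = j+1.
By the principle of mathematical induction, the result holds for all n ≥ 1.

a_n = 2·6^(n - 1) - 1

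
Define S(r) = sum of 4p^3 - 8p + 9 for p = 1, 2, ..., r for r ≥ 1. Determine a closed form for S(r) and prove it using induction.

We claim S(r) = r(r^3 + 2r^2 - 3r + 5) for all r ≥ 1.
Base case (r = 1): S(1) = 5, and the closed form gives 5. They agree.
Inductive step: suppose the statement holds for some p ≥ 1, so S(p) = p(p^3 + 2p^2 - 3p + 5).
Then S(p+1) = S(p) + (-8p + 4(p + 1)^3 + 1) = (p(p^3 + 2p^2 - 3p + 5)) + (-8p + 4(p + 1)^3 + 1).
Simplifying, S(p+1) = (p + 1)(p^3 + 5p^2 + 4p + 5) = (p+1)((p+1)^3 + 2(p+1)^2 - 3(p+1) + 5),
which is the closed form with r = p+1.
Hence, by induction on r, the claim holds for every r ≥ 1.

S(r) = r(r^3 + 2r^2 - 3r + 5)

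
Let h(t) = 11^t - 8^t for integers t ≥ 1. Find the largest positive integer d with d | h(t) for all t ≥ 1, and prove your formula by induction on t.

d = 3

Computing the first values: h(1) = 3 and h(2) = 57; gcd(3, 57) = 3, so d ≤ 3.
We prove 3 | 11^t - 8^t for all t ≥ 1 by induction on t.
Base case (t = 1): h(1) = 3 = 3·(1), so 3 | h(1).
Inductive step: assume the claim holds for t = k, i.e. 3 | h(k). Then
11^{k+1} − 8^{k+1} = 11·11^k − 8·8^k = 11·(11^k − 8^k) + (3)·8^k. The first term is divisible by 3 by the inductive hypothesis, and the second term (3)·8^k is divisible by 3 since 3 | 3. Hence 3 | h(k+1).
Hence, by induction on t, the claim holds for every t ≥ 1.
Therefore the largest such d is 3.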